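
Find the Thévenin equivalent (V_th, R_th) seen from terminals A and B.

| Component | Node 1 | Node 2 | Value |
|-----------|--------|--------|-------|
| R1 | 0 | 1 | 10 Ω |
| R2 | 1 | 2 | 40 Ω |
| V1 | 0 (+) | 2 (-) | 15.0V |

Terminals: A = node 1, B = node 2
Step 1 — V_th is the open-circuit voltage V_A - V_B (nothing connected across the terminals).
Nodal analysis, taking node 2 as the 0 V reference.
Source V1 fixes V_0 = 15 V.
KCL at each unknown node (sum of currents leaving = 0; resistances in Ω):
  Node 1: (V_1 - 15)/10 + (V_1 - 0)/40 = 0
Collecting terms: 0.125 × V_1 = 1.5  =>  V_1 = 12 V
V_th = V_1 - V_2 = 12 - 0 = 12 V
Step 2 — R_th: zero the source — replace V1 by a short circuit (node 2 merges into node 0) — and find the resistance seen between A (node 1) and B (node 0).
Reduce the network between node 1 (A) and node 0 (B) by series/parallel combination:
  Rp1 = R1 ‖ R2 (parallel, both between nodes 0 and 1) = 1/(1/10 + 1/40) = 8 Ω
R_th = 8 Ω

Final answer: V_th = 12 V, R_th = 8 Ω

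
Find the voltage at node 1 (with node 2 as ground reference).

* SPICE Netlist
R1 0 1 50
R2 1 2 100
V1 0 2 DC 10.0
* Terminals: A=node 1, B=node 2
Nodal analysis, taking node 2 as the 0 V reference.
Source V1 fixes V_0 = 10 V.
KCL at each unknown node (sum of currents leaving = 0; resistances in Ω):
  Node 1: (V_1 - 10)/50 + (V_1 - 0)/100 = 0
Collecting terms: 0.03 × V_1 = 0.2  =>  V_1 = 6.667 V
The requested potential is V_1 = 6.667 V.

Final answer: V_1 = 6.667 V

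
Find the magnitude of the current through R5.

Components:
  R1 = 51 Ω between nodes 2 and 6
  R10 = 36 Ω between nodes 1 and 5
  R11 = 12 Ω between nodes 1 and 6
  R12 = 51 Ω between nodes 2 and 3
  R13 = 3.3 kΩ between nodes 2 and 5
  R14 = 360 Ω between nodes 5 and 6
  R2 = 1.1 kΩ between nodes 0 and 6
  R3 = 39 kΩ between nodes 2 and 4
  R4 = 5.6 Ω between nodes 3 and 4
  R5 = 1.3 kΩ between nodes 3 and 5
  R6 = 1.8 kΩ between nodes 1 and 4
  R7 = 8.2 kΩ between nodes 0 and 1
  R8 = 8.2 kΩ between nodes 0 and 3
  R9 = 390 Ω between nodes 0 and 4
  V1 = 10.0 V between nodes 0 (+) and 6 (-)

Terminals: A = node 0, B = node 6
Nodal analysis, taking node 6 as the 0 V reference.
Source V1 fixes V_0 = 10 V.
KCL at each unknown node (sum of currents leaving = 0; resistances in Ω):
  Node 1: (V_1 - V_4)/1800 + (V_1 - 10)/8200 + (V_1 - V_5)/36 + (V_1 - 0)/12 = 0
  Node 2: (V_2 - 0)/51 + (V_2 - V_4)/39000 + (V_2 - V_3)/51 + (V_2 - V_5)/3300 = 0
  Node 3: (V_3 - V_4)/5.6 + (V_3 - V_5)/1300 + (V_3 - 10)/8200 + (V_3 - V_2)/51 = 0
  Node 4: (V_4 - V_2)/39000 + (V_4 - V_3)/5.6 + (V_4 - V_1)/1800 + (V_4 - 10)/390 = 0
  Node 5: (V_5 - V_3)/1300 + (V_5 - V_1)/36 + (V_5 - V_2)/3300 + (V_5 - 0)/360 = 0
Collecting terms (coefficients in siemens):
  0.1118·V_1 - 0.0005556·V_4 - 0.02778·V_5 = 0.00122
  0.03954·V_2 - 0.01961·V_3 - 0.00002564·V_4 - 0.000303·V_5 = 0
  0.1991·V_3 - 0.01961·V_2 - 0.1786·V_4 - 0.0007692·V_5 = 0.00122
  0.1817·V_4 - 0.0005556·V_1 - 0.00002564·V_2 - 0.1786·V_3 = 0.02564
  0.03163·V_5 - 0.02778·V_1 - 0.000303·V_2 - 0.0007692·V_3 = 0
Solving these 5 simultaneous equations (Gaussian elimination) gives:
  V_1 = 0.04454 V, V_2 = 0.9524 V, V_3 = 1.917 V, V_4 = 2.025 V
  V_5 = 0.09486 V
I_R5 = (V_3 - V_5)/R5 = (1.917 - 0.09486)/1300 = 0.001401 A
|I_R5| = 0.001401 A

Final answer: |I_R5| = 0.001401 A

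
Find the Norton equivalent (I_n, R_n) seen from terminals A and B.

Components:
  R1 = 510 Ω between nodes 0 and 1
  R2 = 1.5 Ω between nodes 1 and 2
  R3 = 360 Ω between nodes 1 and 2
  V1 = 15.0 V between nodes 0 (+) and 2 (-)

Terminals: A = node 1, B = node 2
Find the Thévenin equivalent first; then I_n = V_th/R_th and R_n = R_th.
Step 1 — V_th is the open-circuit voltage V_A - V_B (nothing connected across the terminals).
Nodal analysis, taking node 2 as the 0 V reference.
Source V1 fixes V_0 = 15 V.
KCL at each unknown node (sum of currents leaving = 0; resistances in Ω):
  Node 1: (V_1 - 15)/510 + (V_1 - 0)/1.5 + (V_1 - 0)/360 = 0
Collecting terms: 0.6714 × V_1 = 0.02941  =>  V_1 = 0.04381 V
V_th = V_1 - V_2 = 0.04381 - 0 = 0.04381 V
Step 2 — R_th: zero the source — replace V1 by a short circuit (node 2 merges into node 0) — and find the resistance seen between A (node 1) and B (node 0).
Reduce the network between node 1 (A) and node 0 (B) by series/parallel combination:
  Rp1 = R1 ‖ R2 ‖ R3 (parallel, all between nodes 0 and 1) = 1/(1/510 + 1/1.5 + 1/360) = 1.489 Ω
R_th = 1.489 Ω
I_n = V_th/R_th = 0.04381/1.489 = 0.02941 A, and R_n = R_th = 1.489 Ω

Final answer: I_n = 0.02941 A, R_n = 1.489 Ω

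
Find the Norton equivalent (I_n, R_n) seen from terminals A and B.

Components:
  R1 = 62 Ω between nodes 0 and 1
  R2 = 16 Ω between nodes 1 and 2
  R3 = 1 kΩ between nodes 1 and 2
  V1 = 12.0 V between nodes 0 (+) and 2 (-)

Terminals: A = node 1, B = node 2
Find the Thévenin equivalent first; then I_n = V_th/R_th and R_n = R_th.
Step 1 — V_th is the open-circuit voltage V_A - V_B (nothing connected across the terminals).
Nodal analysis, taking node 2 as the 0 V reference.
Source V1 fixes V_0 = 12 V.
KCL at each unknown node (sum of currents leaving = 0; resistances in Ω):
  Node 1: (V_1 - 12)/62 + (V_1 - 0)/16 + (V_1 - 0)/1000 = 0
Collecting terms: 0.07963 × V_1 = 0.1935  =>  V_1 = 2.431 V
V_th = V_1 - V_2 = 2.431 - 0 = 2.431 V
Step 2 — R_th: zero the source — replace V1 by a short circuit (node 2 merges into node 0) — and find the resistance seen between A (node 1) and B (node 0).
Reduce the network between node 1 (A) and node 0 (B) by series/parallel combination:
  Rp1 = R1 ‖ R2 ‖ R3 (parallel, all between nodes 0 and 1) = 1/(1/62 + 1/16 + 1/1000) = 12.56 Ω
R_th = 12.56 Ω
I_n = V_th/R_th = 2.431/12.56 = 0.1935 A, and R_n = R_th = 12.56 Ω

Final answer: I_n = 0.1935 A, R_n = 12.56 Ω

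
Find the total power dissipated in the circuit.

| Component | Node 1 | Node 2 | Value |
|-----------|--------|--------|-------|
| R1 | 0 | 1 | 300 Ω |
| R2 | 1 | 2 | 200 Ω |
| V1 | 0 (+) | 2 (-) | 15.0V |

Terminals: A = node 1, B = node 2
Nodal analysis, taking node 2 as the 0 V reference.
Source V1 fixes V_0 = 15 V.
KCL at each unknown node (sum of currents leaving = 0; resistances in Ω):
  Node 1: (V_1 - 15)/300 + (V_1 - 0)/200 = 0
Collecting terms: 0.008333 × V_1 = 0.05  =>  V_1 = 6 V
Power in each resistor, P = (ΔV)²/R:
  P_R1 = (15 - 6)²/300 = 0.27 W
  P_R2 = (6 - 0)²/200 = 0.18 W
P_total = P_R1 + P_R2 = 0.45 W

Final answer: 0.45 W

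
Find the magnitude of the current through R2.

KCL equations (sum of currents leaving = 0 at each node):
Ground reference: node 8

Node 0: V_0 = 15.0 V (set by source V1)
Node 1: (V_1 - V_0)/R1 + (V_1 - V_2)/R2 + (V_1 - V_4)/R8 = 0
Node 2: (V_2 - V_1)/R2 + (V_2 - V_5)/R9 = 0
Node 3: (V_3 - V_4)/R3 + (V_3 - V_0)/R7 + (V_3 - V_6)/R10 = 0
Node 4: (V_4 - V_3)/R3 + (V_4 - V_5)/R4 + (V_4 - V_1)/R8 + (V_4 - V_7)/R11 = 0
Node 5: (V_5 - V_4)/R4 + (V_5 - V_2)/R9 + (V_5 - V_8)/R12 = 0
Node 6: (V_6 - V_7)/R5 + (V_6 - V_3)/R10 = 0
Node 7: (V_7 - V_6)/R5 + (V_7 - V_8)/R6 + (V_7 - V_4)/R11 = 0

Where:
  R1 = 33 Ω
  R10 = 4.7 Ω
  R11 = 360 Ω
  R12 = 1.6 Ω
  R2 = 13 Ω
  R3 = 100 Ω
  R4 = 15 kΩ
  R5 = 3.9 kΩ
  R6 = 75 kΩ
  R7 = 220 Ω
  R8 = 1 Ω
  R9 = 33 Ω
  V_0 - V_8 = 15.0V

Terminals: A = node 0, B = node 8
Nodal analysis, taking node 8 as the 0 V reference.
Source V1 fixes V_0 = 15 V.
KCL at each unknown node (sum of currents leaving = 0; resistances in Ω):
  Node 1: (V_1 - 15)/33 + (V_1 - V_2)/13 + (V_1 - V_4)/1 = 0
  Node 2: (V_2 - V_1)/13 + (V_2 - V_5)/33 = 0
  Node 3: (V_3 - V_4)/100 + (V_3 - 15)/220 + (V_3 - V_6)/4.7 = 0
  Node 4: (V_4 - V_3)/100 + (V_4 - V_5)/15000 + (V_4 - V_1)/1 + (V_4 - V_7)/360 = 0
  Node 5: (V_5 - V_4)/15000 + (V_5 - V_2)/33 + (V_5 - 0)/1.6 = 0
  Node 6: (V_6 - V_7)/3900 + (V_6 - V_3)/4.7 = 0
  Node 7: (V_7 - V_6)/3900 + (V_7 - 0)/75000 + (V_7 - V_4)/360 = 0
Collecting terms (coefficients in siemens):
  1.107·V_1 - 0.07692·V_2 - 1·V_4 = 0.4545
  0.1072·V_2 - 0.07692·V_1 - 0.0303·V_5 = 0
  0.2273·V_3 - 0.01·V_4 - 0.2128·V_6 = 0.06818
  1.013·V_4 - 1·V_1 - 0.01·V_3 - 0.00006667·V_5 - 0.002778·V_7 = 0
  0.6554·V_5 - 0.0303·V_2 - 0.00006667·V_4 = 0
  0.213·V_6 - 0.2128·V_3 - 0.0002564·V_7 = 0
  0.003048·V_7 - 0.002778·V_4 - 0.0002564·V_6 = 0
Solving these 7 simultaneous equations (Gaussian elimination) gives:
  V_1 = 9.2 V, V_2 = 6.687 V, V_3 = 10.99 V, V_4 = 9.217 V
  V_5 = 0.3102 V, V_6 = 10.99 V, V_7 = 9.326 V
I_R2 = (V_1 - V_2)/R2 = (9.2 - 6.687)/13 = 0.1933 A
|I_R2| = 0.1933 A

Final answer: |I_R2| = 0.1933 A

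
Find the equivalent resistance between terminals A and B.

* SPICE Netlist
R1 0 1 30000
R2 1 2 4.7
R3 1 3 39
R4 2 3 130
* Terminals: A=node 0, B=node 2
Reduce the network between node 0 (A) and node 2 (B) by series/parallel combination:
  Rs1 = R3 + R4 (series, joined only at node 3) = 39 + 130 = 169 Ω
  Rp1 = R2 ‖ Rs1 (parallel, both between nodes 1 and 2) = 1/(1/4.7 + 1/169) = 4.573 Ω
  Rs2 = R1 + Rp1 (series, joined only at node 1) = 30000 + 4.573 = 30000 Ω
R_eq = 30 kΩ

Final answer: 30 kΩ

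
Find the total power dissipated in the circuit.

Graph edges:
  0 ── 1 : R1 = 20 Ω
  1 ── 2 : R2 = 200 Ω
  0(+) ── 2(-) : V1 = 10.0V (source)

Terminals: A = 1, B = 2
Nodal analysis, taking node 2 as the 0 V reference.
Source V1 fixes V_0 = 10 V.
KCL at each unknown node (sum of currents leaving = 0; resistances in Ω):
  Node 1: (V_1 - 10)/20 + (V_1 - 0)/200 = 0
Collecting terms: 0.055 × V_1 = 0.5  =>  V_1 = 9.091 V
Power in each resistor, P = (ΔV)²/R:
  P_R1 = (10 - 9.091)²/20 = 0.04132 W
  P_R2 = (9.091 - 0)²/200 = 0.4132 W
P_total = P_R1 + P_R2 = 0.4545 W

Final answer: 0.4545 W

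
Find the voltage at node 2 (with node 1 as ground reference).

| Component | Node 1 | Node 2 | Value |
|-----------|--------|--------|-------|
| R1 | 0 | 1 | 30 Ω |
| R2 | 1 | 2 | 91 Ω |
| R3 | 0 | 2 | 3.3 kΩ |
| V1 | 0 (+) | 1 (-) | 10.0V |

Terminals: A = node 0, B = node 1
Nodal analysis, taking node 1 as the 0 V reference.
Source V1 fixes V_0 = 10 V.
KCL at each unknown node (sum of currents leaving = 0; resistances in Ω):
  Node 2: (V_2 - 0)/91 + (V_2 - 10)/3300 = 0
Collecting terms: 0.01129 × V_2 = 0.00303  =>  V_2 = 0.2684 V
The requested potential is V_2 = 0.2684 V.

Final answer: V_2 = 0.2684 V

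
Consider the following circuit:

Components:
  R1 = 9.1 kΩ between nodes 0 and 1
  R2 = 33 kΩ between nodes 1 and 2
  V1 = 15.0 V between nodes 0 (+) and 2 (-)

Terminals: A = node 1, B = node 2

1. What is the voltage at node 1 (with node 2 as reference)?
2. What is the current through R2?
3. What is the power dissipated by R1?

Nodal analysis, taking node 2 as the 0 V reference.
Source V1 fixes V_0 = 15 V.
KCL at each unknown node (sum of currents leaving = 0; resistances in Ω):
  Node 1: (V_1 - 15)/9100 + (V_1 - 0)/33000 = 0
Collecting terms: 0.0001402 × V_1 = 0.001648  =>  V_1 = 11.76 V
Part 1:
  Read off the nodal solution: V_1 = 11.76 V
Part 2:
  I_R2 = (V_1 - V_2)/R2 = (11.76 - 0)/33000 = 0.0003563 A
  Magnitude: I_R2 = 0.0003563 A
Part 3:
  I_R1 = (V_0 - V_1)/R1 = (15 - 11.76)/9100 = 0.0003563 A
  P_R1 = I_R1² × R1 = (0.0003563)² × 9100 = 0.001155 W

Final answers:
1. V_1 = 11.76 V
2. I_R2 = 0.0003563 A
3. P_R1 = 0.001155 W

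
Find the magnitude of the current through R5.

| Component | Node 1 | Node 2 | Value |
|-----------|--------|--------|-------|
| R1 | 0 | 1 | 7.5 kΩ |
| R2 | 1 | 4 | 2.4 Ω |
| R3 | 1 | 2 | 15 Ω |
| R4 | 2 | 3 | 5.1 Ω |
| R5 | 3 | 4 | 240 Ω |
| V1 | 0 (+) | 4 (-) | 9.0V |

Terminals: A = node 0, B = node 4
Nodal analysis, taking node 4 as the 0 V reference.
Source V1 fixes V_0 = 9 V.
KCL at each unknown node (sum of currents leaving = 0; resistances in Ω):
  Node 1: (V_1 - 9)/7500 + (V_1 - 0)/2.4 + (V_1 - V_2)/15 = 0
  Node 2: (V_2 - V_1)/15 + (V_2 - V_3)/5.1 = 0
  Node 3: (V_3 - V_2)/5.1 + (V_3 - 0)/240 = 0
Collecting terms (coefficients in siemens):
  0.4835·V_1 - 0.06667·V_2 = 0.0012
  0.2627·V_2 - 0.06667·V_1 - 0.1961·V_3 = 0
  0.2002·V_3 - 0.1961·V_2 = 0
Solving these 3 simultaneous equations (Gaussian elimination) gives:
  V_1 = 0.002853 V, V_2 = 0.002688 V, V_3 = 0.002632 V
I_R5 = (V_3 - V_4)/R5 = (0.002632 - 0)/240 = 0.00001097 A
|I_R5| = 0.00001097 A

Final answer: |I_R5| = 1.097e-05 A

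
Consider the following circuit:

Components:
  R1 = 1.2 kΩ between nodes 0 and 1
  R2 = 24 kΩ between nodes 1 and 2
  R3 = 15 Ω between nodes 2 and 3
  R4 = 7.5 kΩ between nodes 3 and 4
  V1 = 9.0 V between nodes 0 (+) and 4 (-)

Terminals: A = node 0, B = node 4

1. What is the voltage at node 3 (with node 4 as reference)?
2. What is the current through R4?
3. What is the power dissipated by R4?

Nodal analysis, taking node 4 as the 0 V reference.
Source V1 fixes V_0 = 9 V.
KCL at each unknown node (sum of currents leaving = 0; resistances in Ω):
  Node 1: (V_1 - 9)/1200 + (V_1 - V_2)/24000 = 0
  Node 2: (V_2 - V_1)/24000 + (V_2 - V_3)/15 = 0
  Node 3: (V_3 - V_2)/15 + (V_3 - 0)/7500 = 0
Collecting terms (coefficients in siemens):
  0.000875·V_1 - 0.00004167·V_2 = 0.0075
  0.06671·V_2 - 0.00004167·V_1 - 0.06667·V_3 = 0
  0.0668·V_3 - 0.06667·V_2 = 0
Solving these 3 simultaneous equations (Gaussian elimination) gives:
  V_1 = 8.67 V, V_2 = 2.067 V, V_3 = 2.063 V
Part 1:
  Read off the nodal solution: V_3 = 2.063 V
Part 2:
  I_R4 = (V_3 - V_4)/R4 = (2.063 - 0)/7500 = 0.0002751 A
  Magnitude: I_R4 = 0.0002751 A
Part 3:
  I_R4 = (V_3 - V_4)/R4 = (2.063 - 0)/7500 = 0.0002751 A
  P_R4 = I_R4² × R4 = (0.0002751)² × 7500 = 0.0005676 W

Final answers:
1. V_3 = 2.063 V
2. I_R4 = 0.0002751 A
3. P_R4 = 0.0005676 W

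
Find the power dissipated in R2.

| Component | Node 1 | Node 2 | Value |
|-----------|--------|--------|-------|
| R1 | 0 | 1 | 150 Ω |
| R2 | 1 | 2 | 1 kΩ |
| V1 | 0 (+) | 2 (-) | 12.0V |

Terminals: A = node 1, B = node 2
Nodal analysis, taking node 2 as the 0 V reference.
Source V1 fixes V_0 = 12 V.
KCL at each unknown node (sum of currents leaving = 0; resistances in Ω):
  Node 1: (V_1 - 12)/150 + (V_1 - 0)/1000 = 0
Collecting terms: 0.007667 × V_1 = 0.08  =>  V_1 = 10.43 V
I_R2 = (V_1 - V_2)/R2 = (10.43 - 0)/1000 = 0.01043 A
P_R2 = I_R2² × R2 = (0.01043)² × 1000 = 0.1089 W

Final answer: 0.1089 W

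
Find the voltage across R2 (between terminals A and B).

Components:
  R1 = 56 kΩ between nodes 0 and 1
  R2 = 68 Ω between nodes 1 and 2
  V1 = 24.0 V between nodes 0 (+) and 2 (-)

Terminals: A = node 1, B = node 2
R1 and R2 are in series across V1 (node 0 → node 1 → node 2), and the output A–B is taken across R2, so this is a voltage divider.
Series current: I = V1/(R1 + R2) = 24/(56000 + 68) = 24/56070 = 0.0004281 A
V_R2 = I × R2 = V1 × R2/(R1 + R2) = 24 × 68/56070 = 0.02911 V

Final answer: 0.02911 V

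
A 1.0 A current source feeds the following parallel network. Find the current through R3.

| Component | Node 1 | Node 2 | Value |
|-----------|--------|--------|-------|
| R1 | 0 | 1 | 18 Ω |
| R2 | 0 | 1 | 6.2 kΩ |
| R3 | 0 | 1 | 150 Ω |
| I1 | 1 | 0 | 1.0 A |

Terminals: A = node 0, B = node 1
All resistors sit directly between nodes 0 and 1, so they are in parallel and share one voltage V; the full source current 1 A splits among them.
1/R_par = 1/18 + 1/6200 + 1/150 = 0.06238 S  =>  R_par = 16.03 Ω
V = I × R_par = 1 × 16.03 = 16.03 V
I_R3 = V/R3 = 16.03/150 = 0.1069 A

Final answer: 0.1069 A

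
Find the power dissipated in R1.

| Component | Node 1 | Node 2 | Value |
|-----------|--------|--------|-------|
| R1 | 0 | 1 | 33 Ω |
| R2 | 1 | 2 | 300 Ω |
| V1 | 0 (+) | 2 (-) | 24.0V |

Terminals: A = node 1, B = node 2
Nodal analysis, taking node 2 as the 0 V reference.
Source V1 fixes V_0 = 24 V.
KCL at each unknown node (sum of currents leaving = 0; resistances in Ω):
  Node 1: (V_1 - 24)/33 + (V_1 - 0)/300 = 0
Collecting terms: 0.03364 × V_1 = 0.7273  =>  V_1 = 21.62 V
I_R1 = (V_0 - V_1)/R1 = (24 - 21.62)/33 = 0.07207 A
P_R1 = I_R1² × R1 = (0.07207)² × 33 = 0.1714 W

Final answer: 0.1714 W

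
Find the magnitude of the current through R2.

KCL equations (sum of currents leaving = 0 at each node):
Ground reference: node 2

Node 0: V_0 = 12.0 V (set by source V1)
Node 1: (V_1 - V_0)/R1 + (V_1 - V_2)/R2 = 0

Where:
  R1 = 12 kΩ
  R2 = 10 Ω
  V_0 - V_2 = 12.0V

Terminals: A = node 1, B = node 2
Nodal analysis, taking node 2 as the 0 V reference.
Source V1 fixes V_0 = 12 V.
KCL at each unknown node (sum of currents leaving = 0; resistances in Ω):
  Node 1: (V_1 - 12)/12000 + (V_1 - 0)/10 = 0
Collecting terms: 0.1001 × V_1 = 0.001  =>  V_1 = 0.009992 V
I_R2 = (V_1 - V_2)/R2 = (0.009992 - 0)/10 = 0.0009992 A
|I_R2| = 0.0009992 A

Final answer: |I_R2| = 0.0009992 A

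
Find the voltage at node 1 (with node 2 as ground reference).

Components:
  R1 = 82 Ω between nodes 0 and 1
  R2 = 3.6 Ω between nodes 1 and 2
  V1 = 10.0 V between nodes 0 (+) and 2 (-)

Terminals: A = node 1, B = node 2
Nodal analysis, taking node 2 as the 0 V reference.
Source V1 fixes V_0 = 10 V.
KCL at each unknown node (sum of currents leaving = 0; resistances in Ω):
  Node 1: (V_1 - 10)/82 + (V_1 - 0)/3.6 = 0
Collecting terms: 0.29 × V_1 = 0.122  =>  V_1 = 0.4206 V
The requested potential is V_1 = 0.4206 V.

Final answer: V_1 = 0.4206 V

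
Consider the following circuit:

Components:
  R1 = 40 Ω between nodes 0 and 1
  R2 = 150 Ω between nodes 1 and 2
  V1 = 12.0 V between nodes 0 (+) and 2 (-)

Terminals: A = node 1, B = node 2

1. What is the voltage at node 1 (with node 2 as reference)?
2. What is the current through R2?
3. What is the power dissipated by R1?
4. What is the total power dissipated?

Nodal analysis, taking node 2 as the 0 V reference.
Source V1 fixes V_0 = 12 V.
KCL at each unknown node (sum of currents leaving = 0; resistances in Ω):
  Node 1: (V_1 - 12)/40 + (V_1 - 0)/150 = 0
Collecting terms: 0.03167 × V_1 = 0.3  =>  V_1 = 9.474 V
Part 1:
  Read off the nodal solution: V_1 = 9.474 V
Part 2:
  I_R2 = (V_1 - V_2)/R2 = (9.474 - 0)/150 = 0.06316 A
  Magnitude: I_R2 = 0.06316 A
Part 3:
  I_R1 = (V_0 - V_1)/R1 = (12 - 9.474)/40 = 0.06316 A
  P_R1 = I_R1² × R1 = (0.06316)² × 40 = 0.1596 W
Part 4:
  Power in each resistor, P = (ΔV)²/R:
    P_R1 = (12 - 9.474)²/40 = 0.1596 W
    P_R2 = (9.474 - 0)²/150 = 0.5983 W
  P_total = P_R1 + P_R2 = 0.7579 W

Final answers:
1. V_1 = 9.474 V
2. I_R2 = 0.06316 A
3. P_R1 = 0.1596 W
4. P_total = 0.7579 W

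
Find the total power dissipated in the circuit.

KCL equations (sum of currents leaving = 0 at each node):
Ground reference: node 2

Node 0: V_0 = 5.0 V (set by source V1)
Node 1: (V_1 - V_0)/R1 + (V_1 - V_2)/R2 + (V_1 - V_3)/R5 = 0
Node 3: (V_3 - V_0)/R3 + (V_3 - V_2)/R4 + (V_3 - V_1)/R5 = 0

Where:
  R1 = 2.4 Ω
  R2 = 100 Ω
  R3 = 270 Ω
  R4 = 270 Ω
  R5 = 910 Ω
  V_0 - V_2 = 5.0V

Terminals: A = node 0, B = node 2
Nodal analysis, taking node 2 as the 0 V reference.
Source V1 fixes V_0 = 5 V.
KCL at each unknown node (sum of currents leaving = 0; resistances in Ω):
  Node 1: (V_1 - 5)/2.4 + (V_1 - 0)/100 + (V_1 - V_3)/910 = 0
  Node 3: (V_3 - 5)/270 + (V_3 - 0)/270 + (V_3 - V_1)/910 = 0
Collecting terms (coefficients in siemens):
  0.4278·V_1 - 0.001099·V_3 = 2.083
  0.008506·V_3 - 0.001099·V_1 = 0.01852
Determinant D = (0.4278)(0.008506) - (-0.001099)(-0.001099) = 0.003637
V_1 = [(2.083)(0.008506) - (-0.001099)(0.01852)]/D = 4.877 V
V_3 = [(0.4278)(0.01852) - (2.083)(-0.001099)]/D = 2.807 V
Power in each resistor, P = (ΔV)²/R:
  P_R1 = (5 - 4.877)²/2.4 = 0.006255 W
  P_R2 = (4.877 - 0)²/100 = 0.2379 W
  P_R3 = (5 - 2.807)²/270 = 0.01781 W
  P_R4 = (0 - 2.807)²/270 = 0.02919 W
  P_R5 = (4.877 - 2.807)²/910 = 0.00471 W
P_total = P_R1 + P_R2 + P_R3 + P_R4 + P_R5 = 0.2959 W

Final answer: 0.2959 W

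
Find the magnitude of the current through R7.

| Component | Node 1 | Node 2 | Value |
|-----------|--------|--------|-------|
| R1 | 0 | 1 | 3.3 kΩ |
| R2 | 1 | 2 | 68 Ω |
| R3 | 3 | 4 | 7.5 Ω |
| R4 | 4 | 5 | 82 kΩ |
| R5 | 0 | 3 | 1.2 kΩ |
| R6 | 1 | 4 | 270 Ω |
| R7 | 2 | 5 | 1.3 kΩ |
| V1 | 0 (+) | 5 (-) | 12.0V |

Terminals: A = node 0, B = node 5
Nodal analysis, taking node 5 as the 0 V reference.
Source V1 fixes V_0 = 12 V.
KCL at each unknown node (sum of currents leaving = 0; resistances in Ω):
  Node 1: (V_1 - 12)/3300 + (V_1 - V_2)/68 + (V_1 - V_4)/270 = 0
  Node 2: (V_2 - V_1)/68 + (V_2 - 0)/1300 = 0
  Node 3: (V_3 - V_4)/7.5 + (V_3 - 12)/1200 = 0
  Node 4: (V_4 - V_3)/7.5 + (V_4 - 0)/82000 + (V_4 - V_1)/270 = 0
Collecting terms (coefficients in siemens):
  0.01871·V_1 - 0.01471·V_2 - 0.003704·V_4 = 0.003636
  0.01548·V_2 - 0.01471·V_1 = 0
  0.1342·V_3 - 0.1333·V_4 = 0.01
  0.137·V_4 - 0.003704·V_1 - 0.1333·V_3 = 0
Solving these 4 simultaneous equations (Gaussian elimination) gives:
  V_1 = 6.828 V, V_2 = 6.488 V, V_3 = 7.778 V, V_4 = 7.752 V
I_R7 = (V_2 - V_5)/R7 = (6.488 - 0)/1300 = 0.004991 A
|I_R7| = 0.004991 A

Final answer: |I_R7| = 0.004991 A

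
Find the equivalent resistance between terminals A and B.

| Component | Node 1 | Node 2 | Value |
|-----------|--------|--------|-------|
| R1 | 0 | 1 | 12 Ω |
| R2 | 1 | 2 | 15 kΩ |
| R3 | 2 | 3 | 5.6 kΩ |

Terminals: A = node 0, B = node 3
Reduce the network between node 0 (A) and node 3 (B) by series/parallel combination:
  Rs1 = R1 + R2 (series, joined only at node 1) = 12 + 15000 = 15010 Ω
  Rs2 = R3 + Rs1 (series, joined only at node 2) = 5600 + 15010 = 20610 Ω
R_eq = 20.61 kΩ

Final answer: 20.61 kΩ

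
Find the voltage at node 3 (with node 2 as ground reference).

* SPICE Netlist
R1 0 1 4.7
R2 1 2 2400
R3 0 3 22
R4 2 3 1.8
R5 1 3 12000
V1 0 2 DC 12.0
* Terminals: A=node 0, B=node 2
Nodal analysis, taking node 2 as the 0 V reference.
Source V1 fixes V_0 = 12 V.
KCL at each unknown node (sum of currents leaving = 0; resistances in Ω):
  Node 1: (V_1 - 12)/4.7 + (V_1 - 0)/2400 + (V_1 - V_3)/12000 = 0
  Node 3: (V_3 - 12)/22 + (V_3 - 0)/1.8 + (V_3 - V_1)/12000 = 0
Collecting terms (coefficients in siemens):
  0.2133·V_1 - 0.00008333·V_3 = 2.553
  0.6011·V_3 - 0.00008333·V_1 = 0.5455
Determinant D = (0.2133)(0.6011) - (-0.00008333)(-0.00008333) = 0.1282
V_1 = [(2.553)(0.6011) - (-0.00008333)(0.5455)]/D = 11.97 V
V_3 = [(0.2133)(0.5455) - (2.553)(-0.00008333)]/D = 0.9091 V
The requested potential is V_3 = 0.9091 V.

Final answer: V_3 = 0.9091 V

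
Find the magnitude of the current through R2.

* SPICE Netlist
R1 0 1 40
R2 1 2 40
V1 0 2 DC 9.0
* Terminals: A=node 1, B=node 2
Nodal analysis, taking node 2 as the 0 V reference.
Source V1 fixes V_0 = 9 V.
KCL at each unknown node (sum of currents leaving = 0; resistances in Ω):
  Node 1: (V_1 - 9)/40 + (V_1 - 0)/40 = 0
Collecting terms: 0.05 × V_1 = 0.225  =>  V_1 = 4.5 V
I_R2 = (V_1 - V_2)/R2 = (4.5 - 0)/40 = 0.1125 A
|I_R2| = 0.1125 A

Final answer: |I_R2| = 0.1125 A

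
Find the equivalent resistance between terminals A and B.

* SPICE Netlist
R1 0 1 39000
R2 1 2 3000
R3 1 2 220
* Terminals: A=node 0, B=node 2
Reduce the network between node 0 (A) and node 2 (B) by series/parallel combination:
  Rp1 = R2 ‖ R3 (parallel, both between nodes 1 and 2) = 1/(1/3000 + 1/220) = 205 Ω
  Rs1 = R1 + Rp1 (series, joined only at node 1) = 39000 + 205 = 39200 Ω
R_eq = 39.2 kΩ

Final answer: 39.2 kΩ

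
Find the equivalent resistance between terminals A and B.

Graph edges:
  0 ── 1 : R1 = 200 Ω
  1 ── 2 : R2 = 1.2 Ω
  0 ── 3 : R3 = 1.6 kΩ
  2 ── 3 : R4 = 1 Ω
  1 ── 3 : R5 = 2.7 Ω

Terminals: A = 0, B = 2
The network is not a plain series/parallel combination. Inject a 1 A test current into terminal A (node 0) and return it from terminal B (node 2); then R_eq = V_A / (1 A).
Nodal analysis, taking node 2 as the 0 V reference.
Current source I_test pushes 1 A into node 0 and draws it out of node 2.
KCL at each unknown node (sum of currents leaving = 0; resistances in Ω):
  Node 0: (V_0 - V_1)/200 + (V_0 - V_3)/1600 - 1 = 0
  Node 1: (V_1 - V_0)/200 + (V_1 - 0)/1.2 + (V_1 - V_3)/2.7 = 0
  Node 3: (V_3 - V_0)/1600 + (V_3 - V_1)/2.7 + (V_3 - 0)/1 = 0
Collecting terms (coefficients in siemens):
  0.005625·V_0 - 0.005·V_1 - 0.000625·V_3 = 1
  1.209·V_1 - 0.005·V_0 - 0.3704·V_3 = 0
  1.371·V_3 - 0.000625·V_0 - 0.3704·V_1 = 0
Solving these 3 simultaneous equations (Gaussian elimination) gives:
  V_0 = 178.6 V, V_1 = 0.8325 V, V_3 = 0.3063 V
R_eq = V_0 / 1 A = 178.6 Ω

Final answer: 178.6 Ω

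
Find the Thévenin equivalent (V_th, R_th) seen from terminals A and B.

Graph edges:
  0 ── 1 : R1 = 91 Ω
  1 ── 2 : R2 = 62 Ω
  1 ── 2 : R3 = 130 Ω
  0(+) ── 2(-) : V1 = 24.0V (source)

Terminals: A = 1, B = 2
Step 1 — V_th is the open-circuit voltage V_A - V_B (nothing connected across the terminals).
Nodal analysis, taking node 2 as the 0 V reference.
Source V1 fixes V_0 = 24 V.
KCL at each unknown node (sum of currents leaving = 0; resistances in Ω):
  Node 1: (V_1 - 24)/91 + (V_1 - 0)/62 + (V_1 - 0)/130 = 0
Collecting terms: 0.03481 × V_1 = 0.2637  =>  V_1 = 7.576 V
V_th = V_1 - V_2 = 7.576 - 0 = 7.576 V
Step 2 — R_th: zero the source — replace V1 by a short circuit (node 2 merges into node 0) — and find the resistance seen between A (node 1) and B (node 0).
Reduce the network between node 1 (A) and node 0 (B) by series/parallel combination:
  Rp1 = R1 ‖ R2 ‖ R3 (parallel, all between nodes 0 and 1) = 1/(1/91 + 1/62 + 1/130) = 28.73 Ω
R_th = 28.73 Ω

Final answer: V_th = 7.576 V, R_th = 28.73 Ω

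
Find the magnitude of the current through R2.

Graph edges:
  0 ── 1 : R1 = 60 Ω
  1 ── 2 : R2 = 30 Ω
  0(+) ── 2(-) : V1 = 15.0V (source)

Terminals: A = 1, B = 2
Nodal analysis, taking node 2 as the 0 V reference.
Source V1 fixes V_0 = 15 V.
KCL at each unknown node (sum of currents leaving = 0; resistances in Ω):
  Node 1: (V_1 - 15)/60 + (V_1 - 0)/30 = 0
Collecting terms: 0.05 × V_1 = 0.25  =>  V_1 = 5 V
I_R2 = (V_1 - V_2)/R2 = (5 - 0)/30 = 0.1667 A
|I_R2| = 0.1667 A

Final answer: |I_R2| = 0.1667 A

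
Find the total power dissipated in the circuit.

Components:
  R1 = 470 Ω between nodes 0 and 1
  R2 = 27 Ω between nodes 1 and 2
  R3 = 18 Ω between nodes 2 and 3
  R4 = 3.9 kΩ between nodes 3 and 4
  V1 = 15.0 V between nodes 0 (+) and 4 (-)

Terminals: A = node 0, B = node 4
Nodal analysis, taking node 4 as the 0 V reference.
Source V1 fixes V_0 = 15 V.
KCL at each unknown node (sum of currents leaving = 0; resistances in Ω):
  Node 1: (V_1 - 15)/470 + (V_1 - V_2)/27 = 0
  Node 2: (V_2 - V_1)/27 + (V_2 - V_3)/18 = 0
  Node 3: (V_3 - V_2)/18 + (V_3 - 0)/3900 = 0
Collecting terms (coefficients in siemens):
  0.03916·V_1 - 0.03704·V_2 = 0.03191
  0.09259·V_2 - 0.03704·V_1 - 0.05556·V_3 = 0
  0.05581·V_3 - 0.05556·V_2 = 0
Solving these 3 simultaneous equations (Gaussian elimination) gives:
  V_1 = 13.4 V, V_2 = 13.31 V, V_3 = 13.25 V
Power in each resistor, P = (ΔV)²/R:
  P_R1 = (15 - 13.4)²/470 = 0.005425 W
  P_R2 = (13.4 - 13.31)²/27 = 0.0003117 W
  P_R3 = (13.31 - 13.25)²/18 = 0.0002078 W
  P_R4 = (13.25 - 0)²/3900 = 0.04502 W
P_total = P_R1 + P_R2 + P_R3 + P_R4 = 0.05096 W

Final answer: 0.05096 W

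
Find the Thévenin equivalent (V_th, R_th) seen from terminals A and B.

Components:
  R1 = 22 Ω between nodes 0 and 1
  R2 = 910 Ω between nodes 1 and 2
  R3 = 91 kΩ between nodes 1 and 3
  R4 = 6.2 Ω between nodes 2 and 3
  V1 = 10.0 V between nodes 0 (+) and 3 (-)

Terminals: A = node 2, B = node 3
Step 1 — V_th is the open-circuit voltage V_A - V_B (nothing connected across the terminals).
Nodal analysis, taking node 3 as the 0 V reference.
Source V1 fixes V_0 = 10 V.
KCL at each unknown node (sum of currents leaving = 0; resistances in Ω):
  Node 1: (V_1 - 10)/22 + (V_1 - V_2)/910 + (V_1 - 0)/91000 = 0
  Node 2: (V_2 - V_1)/910 + (V_2 - 0)/6.2 = 0
Collecting terms (coefficients in siemens):
  0.04656·V_1 - 0.001099·V_2 = 0.4545
  0.1624·V_2 - 0.001099·V_1 = 0
Determinant D = (0.04656)(0.1624) - (-0.001099)(-0.001099) = 0.00756
V_1 = [(0.4545)(0.1624) - (-0.001099)(0)]/D = 9.763 V
V_2 = [(0.04656)(0) - (0.4545)(-0.001099)]/D = 0.06607 V
V_th = V_2 - V_3 = 0.06607 - 0 = 0.06607 V
Step 2 — R_th: zero the source — replace V1 by a short circuit (node 3 merges into node 0) — and find the resistance seen between A (node 2) and B (node 0).
Reduce the network between node 2 (A) and node 0 (B) by series/parallel combination:
  Rp1 = R1 ‖ R3 (parallel, both between nodes 0 and 1) = 1/(1/22 + 1/91000) = 21.99 Ω
  Rs1 = R2 + Rp1 (series, joined only at node 1) = 910 + 21.99 = 932 Ω
  Rp2 = R4 ‖ Rs1 (parallel, both between nodes 0 and 2) = 1/(1/6.2 + 1/932) = 6.159 Ω
R_th = 6.159 Ω

Final answer: V_th = 0.06607 V, R_th = 6.159 Ω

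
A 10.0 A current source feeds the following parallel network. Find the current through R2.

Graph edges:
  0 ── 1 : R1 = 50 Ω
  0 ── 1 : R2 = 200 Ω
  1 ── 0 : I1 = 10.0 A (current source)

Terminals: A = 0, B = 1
All resistors sit directly between nodes 0 and 1, so they are in parallel and share one voltage V; the full source current 10 A splits among them.
1/R_par = 1/50 + 1/200 = 0.025 S  =>  R_par = 40 Ω
V = I × R_par = 10 × 40 = 400 V
I_R2 = V/R2 = 400/200 = 2 A

Final answer: 2 A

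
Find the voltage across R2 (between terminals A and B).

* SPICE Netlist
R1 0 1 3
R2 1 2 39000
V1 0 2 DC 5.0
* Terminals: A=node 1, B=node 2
R1 and R2 are in series across V1 (node 0 → node 1 → node 2), and the output A–B is taken across R2, so this is a voltage divider.
Series current: I = V1/(R1 + R2) = 5/(3 + 39000) = 5/39000 = 0.0001282 A
V_R2 = I × R2 = V1 × R2/(R1 + R2) = 5 × 39000/39000 = 5 V

Final answer: 5 V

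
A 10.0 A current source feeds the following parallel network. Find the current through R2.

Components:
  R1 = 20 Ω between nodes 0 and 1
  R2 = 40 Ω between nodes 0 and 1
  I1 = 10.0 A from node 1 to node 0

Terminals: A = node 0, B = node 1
All resistors sit directly between nodes 0 and 1, so they are in parallel and share one voltage V; the full source current 10 A splits among them.
1/R_par = 1/20 + 1/40 = 0.075 S  =>  R_par = 13.33 Ω
V = I × R_par = 10 × 13.33 = 133.3 V
I_R2 = V/R2 = 133.3/40 = 3.333 A

Final answer: 3.333 A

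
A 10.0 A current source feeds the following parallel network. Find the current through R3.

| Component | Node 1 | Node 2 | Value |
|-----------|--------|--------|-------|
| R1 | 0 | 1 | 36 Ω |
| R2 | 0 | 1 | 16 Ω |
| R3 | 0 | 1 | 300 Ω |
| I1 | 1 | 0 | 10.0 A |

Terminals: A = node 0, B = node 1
All resistors sit directly between nodes 0 and 1, so they are in parallel and share one voltage V; the full source current 10 A splits among them.
1/R_par = 1/36 + 1/16 + 1/300 = 0.09361 S  =>  R_par = 10.68 Ω
V = I × R_par = 10 × 10.68 = 106.8 V
I_R3 = V/R3 = 106.8/300 = 0.3561 A

Final answer: 0.3561 A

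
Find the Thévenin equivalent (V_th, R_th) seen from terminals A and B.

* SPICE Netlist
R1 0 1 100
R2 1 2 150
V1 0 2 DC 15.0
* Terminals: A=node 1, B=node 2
Step 1 — V_th is the open-circuit voltage V_A - V_B (nothing connected across the terminals).
Nodal analysis, taking node 2 as the 0 V reference.
Source V1 fixes V_0 = 15 V.
KCL at each unknown node (sum of currents leaving = 0; resistances in Ω):
  Node 1: (V_1 - 15)/100 + (V_1 - 0)/150 = 0
Collecting terms: 0.01667 × V_1 = 0.15  =>  V_1 = 9 V
V_th = V_1 - V_2 = 9 - 0 = 9 V
Step 2 — R_th: zero the source — replace V1 by a short circuit (node 2 merges into node 0) — and find the resistance seen between A (node 1) and B (node 0).
Reduce the network between node 1 (A) and node 0 (B) by series/parallel combination:
  Rp1 = R1 ‖ R2 (parallel, both between nodes 0 and 1) = 1/(1/100 + 1/150) = 60 Ω
R_th = 60 Ω

Final answer: V_th = 9 V, R_th = 60 Ω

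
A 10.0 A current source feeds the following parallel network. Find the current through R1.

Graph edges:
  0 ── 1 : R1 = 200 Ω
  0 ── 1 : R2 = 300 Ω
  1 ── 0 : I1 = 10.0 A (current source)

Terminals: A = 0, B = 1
All resistors sit directly between nodes 0 and 1, so they are in parallel and share one voltage V; the full source current 10 A splits among them.
1/R_par = 1/200 + 1/300 = 0.008333 S  =>  R_par = 120 Ω
V = I × R_par = 10 × 120 = 1200 V
I_R1 = V/R1 = 1200/200 = 6 A

Final answer: 6 A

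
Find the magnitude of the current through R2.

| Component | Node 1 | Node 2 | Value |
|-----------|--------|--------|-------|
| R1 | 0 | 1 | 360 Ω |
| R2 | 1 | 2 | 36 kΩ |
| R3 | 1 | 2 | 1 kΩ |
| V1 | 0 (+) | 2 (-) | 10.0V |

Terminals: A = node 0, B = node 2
Nodal analysis, taking node 2 as the 0 V reference.
Source V1 fixes V_0 = 10 V.
KCL at each unknown node (sum of currents leaving = 0; resistances in Ω):
  Node 1: (V_1 - 10)/360 + (V_1 - 0)/36000 + (V_1 - 0)/1000 = 0
Collecting terms: 0.003806 × V_1 = 0.02778  =>  V_1 = 7.299 V
I_R2 = (V_1 - V_2)/R2 = (7.299 - 0)/36000 = 0.0002028 A
|I_R2| = 0.0002028 A

Final answer: |I_R2| = 0.0002028 A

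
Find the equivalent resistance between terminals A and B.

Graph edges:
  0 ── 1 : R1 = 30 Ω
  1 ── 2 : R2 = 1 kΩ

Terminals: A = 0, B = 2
Reduce the network between node 0 (A) and node 2 (B) by series/parallel combination:
  Rs1 = R1 + R2 (series, joined only at node 1) = 30 + 1000 = 1030 Ω
R_eq = 1.03 kΩ

Final answer: 1.03 kΩ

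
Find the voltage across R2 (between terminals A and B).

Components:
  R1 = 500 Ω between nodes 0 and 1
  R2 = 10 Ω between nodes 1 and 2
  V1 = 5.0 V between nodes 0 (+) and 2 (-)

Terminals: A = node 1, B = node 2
R1 and R2 are in series across V1 (node 0 → node 1 → node 2), and the output A–B is taken across R2, so this is a voltage divider.
Series current: I = V1/(R1 + R2) = 5/(500 + 10) = 5/510 = 0.009804 A
V_R2 = I × R2 = V1 × R2/(R1 + R2) = 5 × 10/510 = 0.09804 V

Final answer: 0.09804 V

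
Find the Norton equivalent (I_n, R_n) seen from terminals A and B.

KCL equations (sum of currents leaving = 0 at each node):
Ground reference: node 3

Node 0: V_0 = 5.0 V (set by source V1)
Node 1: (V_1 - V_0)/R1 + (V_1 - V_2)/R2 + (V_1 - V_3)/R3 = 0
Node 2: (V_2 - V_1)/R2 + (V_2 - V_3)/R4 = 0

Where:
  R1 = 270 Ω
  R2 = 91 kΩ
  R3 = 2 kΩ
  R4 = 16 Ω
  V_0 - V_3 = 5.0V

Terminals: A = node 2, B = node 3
Find the Thévenin equivalent first; then I_n = V_th/R_th and R_n = R_th.
Step 1 — V_th is the open-circuit voltage V_A - V_B (nothing connected across the terminals).
Nodal analysis, taking node 3 as the 0 V reference.
Source V1 fixes V_0 = 5 V.
KCL at each unknown node (sum of currents leaving = 0; resistances in Ω):
  Node 1: (V_1 - 5)/270 + (V_1 - V_2)/91000 + (V_1 - 0)/2000 = 0
  Node 2: (V_2 - V_1)/91000 + (V_2 - 0)/16 = 0
Collecting terms (coefficients in siemens):
  0.004215·V_1 - 0.00001099·V_2 = 0.01852
  0.06251·V_2 - 0.00001099·V_1 = 0
Determinant D = (0.004215)(0.06251) - (-0.00001099)(-0.00001099) = 0.0002635
V_1 = [(0.01852)(0.06251) - (-0.00001099)(0)]/D = 4.394 V
V_2 = [(0.004215)(0) - (0.01852)(-0.00001099)]/D = 0.0007724 V
V_th = V_2 - V_3 = 0.0007724 - 0 = 0.0007724 V
Step 2 — R_th: zero the source — replace V1 by a short circuit (node 3 merges into node 0) — and find the resistance seen between A (node 2) and B (node 0).
Reduce the network between node 2 (A) and node 0 (B) by series/parallel combination:
  Rp1 = R1 ‖ R3 (parallel, both between nodes 0 and 1) = 1/(1/270 + 1/2000) = 237.9 Ω
  Rs1 = R2 + Rp1 (series, joined only at node 1) = 91000 + 237.9 = 91240 Ω
  Rp2 = R4 ‖ Rs1 (parallel, both between nodes 0 and 2) = 1/(1/16 + 1/91240) = 16 Ω
R_th = 16 Ω
I_n = V_th/R_th = 0.0007724/16 = 0.00004828 A, and R_n = R_th = 16 Ω

Final answer: I_n = 4.828e-05 A, R_n = 16 Ω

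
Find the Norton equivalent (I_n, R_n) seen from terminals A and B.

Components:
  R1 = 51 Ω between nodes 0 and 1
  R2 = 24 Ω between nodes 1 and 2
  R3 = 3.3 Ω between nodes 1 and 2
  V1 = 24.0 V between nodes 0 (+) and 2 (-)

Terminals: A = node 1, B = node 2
Find the Thévenin equivalent first; then I_n = V_th/R_th and R_n = R_th.
Step 1 — V_th is the open-circuit voltage V_A - V_B (nothing connected across the terminals).
Nodal analysis, taking node 2 as the 0 V reference.
Source V1 fixes V_0 = 24 V.
KCL at each unknown node (sum of currents leaving = 0; resistances in Ω):
  Node 1: (V_1 - 24)/51 + (V_1 - 0)/24 + (V_1 - 0)/3.3 = 0
Collecting terms: 0.3643 × V_1 = 0.4706  =>  V_1 = 1.292 V
V_th = V_1 - V_2 = 1.292 - 0 = 1.292 V
Step 2 — R_th: zero the source — replace V1 by a short circuit (node 2 merges into node 0) — and find the resistance seen between A (node 1) and B (node 0).
Reduce the network between node 1 (A) and node 0 (B) by series/parallel combination:
  Rp1 = R1 ‖ R2 ‖ R3 (parallel, all between nodes 0 and 1) = 1/(1/51 + 1/24 + 1/3.3) = 2.745 Ω
R_th = 2.745 Ω
I_n = V_th/R_th = 1.292/2.745 = 0.4706 A, and R_n = R_th = 2.745 Ω

Final answer: I_n = 0.4706 A, R_n = 2.745 Ω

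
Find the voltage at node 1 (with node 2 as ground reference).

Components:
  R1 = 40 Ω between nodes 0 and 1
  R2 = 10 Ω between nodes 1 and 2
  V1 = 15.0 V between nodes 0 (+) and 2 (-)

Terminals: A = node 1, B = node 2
Nodal analysis, taking node 2 as the 0 V reference.
Source V1 fixes V_0 = 15 V.
KCL at each unknown node (sum of currents leaving = 0; resistances in Ω):
  Node 1: (V_1 - 15)/40 + (V_1 - 0)/10 = 0
Collecting terms: 0.125 × V_1 = 0.375  =>  V_1 = 3 V
The requested potential is V_1 = 3 V.

Final answer: V_1 = 3 V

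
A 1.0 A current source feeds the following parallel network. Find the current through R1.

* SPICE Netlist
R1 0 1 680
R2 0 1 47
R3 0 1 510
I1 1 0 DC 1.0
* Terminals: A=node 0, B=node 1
All resistors sit directly between nodes 0 and 1, so they are in parallel and share one voltage V; the full source current 1 A splits among them.
1/R_par = 1/680 + 1/47 + 1/510 = 0.02471 S  =>  R_par = 40.47 Ω
V = I × R_par = 1 × 40.47 = 40.47 V
I_R1 = V/R1 = 40.47/680 = 0.05952 A

Final answer: 0.05952 A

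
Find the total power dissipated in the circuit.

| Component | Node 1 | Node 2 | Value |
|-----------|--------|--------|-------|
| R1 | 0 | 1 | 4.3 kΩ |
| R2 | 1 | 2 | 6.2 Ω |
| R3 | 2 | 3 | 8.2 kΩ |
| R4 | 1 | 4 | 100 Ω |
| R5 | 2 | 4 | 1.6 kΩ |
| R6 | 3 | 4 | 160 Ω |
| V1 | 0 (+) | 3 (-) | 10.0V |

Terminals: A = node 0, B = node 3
Nodal analysis, taking node 3 as the 0 V reference.
Source V1 fixes V_0 = 10 V.
KCL at each unknown node (sum of currents leaving = 0; resistances in Ω):
  Node 1: (V_1 - 10)/4300 + (V_1 - V_2)/6.2 + (V_1 - V_4)/100 = 0
  Node 2: (V_2 - V_1)/6.2 + (V_2 - 0)/8200 + (V_2 - V_4)/1600 = 0
  Node 4: (V_4 - V_1)/100 + (V_4 - V_2)/1600 + (V_4 - 0)/160 = 0
Collecting terms (coefficients in siemens):
  0.1715·V_1 - 0.1613·V_2 - 0.01·V_4 = 0.002326
  0.162·V_2 - 0.1613·V_1 - 0.000625·V_4 = 0
  0.01688·V_4 - 0.01·V_1 - 0.000625·V_2 = 0
Solving these 3 simultaneous equations (Gaussian elimination) gives:
  V_1 = 0.5422 V, V_2 = 0.541 V, V_4 = 0.3414 V
Power in each resistor, P = (ΔV)²/R:
  P_R1 = (10 - 0.5422)²/4300 = 0.0208 W
  P_R2 = (0.5422 - 0.541)²/6.2 = 0.0000002257 W
  P_R3 = (0.541 - 0)²/8200 = 0.0000357 W
  P_R4 = (0.5422 - 0.3414)²/100 = 0.0004035 W
  P_R5 = (0.541 - 0.3414)²/1600 = 0.00002492 W
  P_R6 = (0 - 0.3414)²/160 = 0.0007283 W
P_total = P_R1 + P_R2 + P_R3 + P_R4 + P_R5 + P_R6 = 0.02199 W

Final answer: 0.02199 W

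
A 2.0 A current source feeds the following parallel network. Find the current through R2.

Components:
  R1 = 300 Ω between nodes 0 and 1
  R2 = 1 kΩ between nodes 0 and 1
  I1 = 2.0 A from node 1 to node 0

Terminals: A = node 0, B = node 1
All resistors sit directly between nodes 0 and 1, so they are in parallel and share one voltage V; the full source current 2 A splits among them.
1/R_par = 1/300 + 1/1000 = 0.004333 S  =>  R_par = 230.8 Ω
V = I × R_par = 2 × 230.8 = 461.5 V
I_R2 = V/R2 = 461.5/1000 = 0.4615 A

Final answer: 0.4615 A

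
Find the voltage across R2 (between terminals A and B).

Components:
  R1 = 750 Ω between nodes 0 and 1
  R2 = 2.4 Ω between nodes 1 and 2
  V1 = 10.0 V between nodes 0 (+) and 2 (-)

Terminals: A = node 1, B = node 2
R1 and R2 are in series across V1 (node 0 → node 1 → node 2), and the output A–B is taken across R2, so this is a voltage divider.
Series current: I = V1/(R1 + R2) = 10/(750 + 2.4) = 10/752.4 = 0.01329 A
V_R2 = I × R2 = V1 × R2/(R1 + R2) = 10 × 2.4/752.4 = 0.0319 V

Final answer: 0.0319 V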